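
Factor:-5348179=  - 1223^1*4373^1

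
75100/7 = 10728 + 4/7 = 10728.57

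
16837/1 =16837 = 16837.00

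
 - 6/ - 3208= 3/1604 = 0.00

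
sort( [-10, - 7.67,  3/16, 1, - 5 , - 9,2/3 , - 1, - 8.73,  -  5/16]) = [ - 10, - 9, - 8.73, - 7.67, - 5, - 1,-5/16, 3/16,2/3,1]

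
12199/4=12199/4 = 3049.75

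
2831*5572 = 15774332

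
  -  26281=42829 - 69110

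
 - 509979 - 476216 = - 986195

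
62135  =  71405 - 9270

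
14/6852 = 7/3426 = 0.00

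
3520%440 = 0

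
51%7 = 2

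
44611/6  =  7435+1/6 = 7435.17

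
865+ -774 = 91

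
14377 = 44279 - 29902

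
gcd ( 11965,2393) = 2393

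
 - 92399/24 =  - 92399/24= - 3849.96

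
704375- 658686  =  45689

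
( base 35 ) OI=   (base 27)14l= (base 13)510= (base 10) 858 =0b1101011010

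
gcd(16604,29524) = 4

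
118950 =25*4758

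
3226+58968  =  62194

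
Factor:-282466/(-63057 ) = 2^1*3^(-1)*21019^ ( - 1)*141233^1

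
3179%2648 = 531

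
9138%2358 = 2064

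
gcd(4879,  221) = 17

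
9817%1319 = 584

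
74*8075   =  597550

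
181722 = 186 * 977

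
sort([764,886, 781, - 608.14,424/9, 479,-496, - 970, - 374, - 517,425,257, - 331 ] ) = [ - 970,-608.14, - 517, - 496, - 374, - 331, 424/9,257, 425,479, 764,781, 886]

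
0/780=0 = 0.00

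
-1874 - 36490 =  - 38364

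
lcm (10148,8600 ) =507400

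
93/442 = 93/442 = 0.21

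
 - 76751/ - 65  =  1180 + 51/65 = 1180.78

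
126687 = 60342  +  66345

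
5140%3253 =1887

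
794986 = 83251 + 711735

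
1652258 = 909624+742634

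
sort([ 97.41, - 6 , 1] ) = [-6,1,97.41]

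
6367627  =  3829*1663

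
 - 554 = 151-705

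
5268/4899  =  1+123/1633 = 1.08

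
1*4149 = 4149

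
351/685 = 351/685 = 0.51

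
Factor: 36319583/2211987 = 3^(-1) * 19^1 * 61^1 * 269^( - 1 ) * 2741^(- 1 )*31337^1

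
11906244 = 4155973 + 7750271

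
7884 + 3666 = 11550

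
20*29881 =597620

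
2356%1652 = 704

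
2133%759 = 615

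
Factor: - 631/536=  -  2^( - 3 )*67^( - 1)*631^1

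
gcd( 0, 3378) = 3378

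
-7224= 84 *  ( - 86)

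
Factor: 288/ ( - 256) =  - 9/8 =- 2^( - 3)*3^2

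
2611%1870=741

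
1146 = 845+301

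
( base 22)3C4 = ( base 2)11010111000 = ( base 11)1324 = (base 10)1720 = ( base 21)3IJ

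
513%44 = 29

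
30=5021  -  4991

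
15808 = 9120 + 6688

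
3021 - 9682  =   - 6661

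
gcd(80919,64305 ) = 9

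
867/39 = 289/13 = 22.23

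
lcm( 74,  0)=0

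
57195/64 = 893 + 43/64 = 893.67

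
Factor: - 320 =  - 2^6*5^1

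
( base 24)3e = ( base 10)86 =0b1010110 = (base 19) 4a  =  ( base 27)35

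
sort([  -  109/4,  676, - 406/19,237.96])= [  -  109/4,  -  406/19, 237.96, 676 ] 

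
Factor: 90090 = 2^1*3^2 * 5^1*  7^1*11^1*13^1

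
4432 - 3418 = 1014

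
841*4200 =3532200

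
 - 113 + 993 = 880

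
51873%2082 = 1905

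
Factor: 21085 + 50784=71869=7^1*10267^1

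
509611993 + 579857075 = 1089469068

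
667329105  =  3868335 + 663460770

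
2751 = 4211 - 1460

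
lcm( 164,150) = 12300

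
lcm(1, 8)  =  8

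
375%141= 93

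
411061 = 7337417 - 6926356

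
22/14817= 2/1347= 0.00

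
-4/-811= 4/811  =  0.00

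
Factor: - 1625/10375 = -13/83 = - 13^1*83^(-1 ) 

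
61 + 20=81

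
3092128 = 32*96629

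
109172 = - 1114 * ( - 98)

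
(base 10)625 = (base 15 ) 2BA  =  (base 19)1DH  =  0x271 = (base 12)441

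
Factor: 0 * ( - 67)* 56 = 0  =  0^1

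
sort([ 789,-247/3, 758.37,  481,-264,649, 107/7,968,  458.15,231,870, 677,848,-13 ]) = [ - 264, - 247/3,-13, 107/7,231, 458.15, 481,  649, 677, 758.37, 789,848, 870, 968]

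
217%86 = 45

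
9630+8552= 18182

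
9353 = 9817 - 464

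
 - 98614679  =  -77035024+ - 21579655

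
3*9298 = 27894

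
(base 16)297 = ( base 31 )lc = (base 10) 663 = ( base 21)1AC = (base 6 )3023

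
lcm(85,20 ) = 340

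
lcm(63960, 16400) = 639600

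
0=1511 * 0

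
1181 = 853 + 328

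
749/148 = 749/148 = 5.06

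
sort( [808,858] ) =[808 , 858] 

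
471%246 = 225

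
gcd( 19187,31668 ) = 7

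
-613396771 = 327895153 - 941291924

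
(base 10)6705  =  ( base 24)bf9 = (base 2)1101000110001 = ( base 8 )15061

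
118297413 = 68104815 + 50192598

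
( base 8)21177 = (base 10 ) 8831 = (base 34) 7LP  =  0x227F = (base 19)158F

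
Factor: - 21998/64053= - 34/99= - 2^1*3^( - 2)*11^( - 1)*17^1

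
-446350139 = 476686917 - 923037056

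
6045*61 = 368745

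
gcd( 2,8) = 2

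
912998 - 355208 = 557790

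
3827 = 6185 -2358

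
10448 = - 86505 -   -  96953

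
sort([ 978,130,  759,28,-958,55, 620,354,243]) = [ - 958,28,55,  130,243,354, 620 , 759, 978] 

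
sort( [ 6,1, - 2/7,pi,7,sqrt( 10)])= [ - 2/7,1,pi, sqrt( 10),6,7] 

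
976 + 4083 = 5059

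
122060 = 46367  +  75693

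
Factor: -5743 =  - 5743^1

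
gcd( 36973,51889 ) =1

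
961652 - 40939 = 920713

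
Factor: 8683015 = 5^1*11^1*47^1*3359^1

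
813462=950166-136704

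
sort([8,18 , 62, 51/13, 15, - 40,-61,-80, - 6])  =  [ - 80, - 61  , - 40, - 6, 51/13, 8,15, 18,62]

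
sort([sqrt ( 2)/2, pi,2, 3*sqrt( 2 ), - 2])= [ - 2, sqrt( 2 )/2, 2, pi, 3*sqrt(2)]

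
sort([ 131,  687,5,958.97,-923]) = [ - 923,  5,131, 687,958.97]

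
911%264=119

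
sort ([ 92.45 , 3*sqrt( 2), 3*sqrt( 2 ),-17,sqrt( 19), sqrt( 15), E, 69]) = [ - 17, E, sqrt(15 ),3*sqrt(2), 3* sqrt( 2),  sqrt ( 19), 69, 92.45]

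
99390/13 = 99390/13 = 7645.38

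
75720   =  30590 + 45130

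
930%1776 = 930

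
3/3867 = 1/1289 = 0.00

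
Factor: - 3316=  - 2^2*829^1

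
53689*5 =268445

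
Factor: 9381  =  3^1*53^1*59^1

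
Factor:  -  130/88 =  - 65/44=-  2^(-2)*5^1  *  11^( - 1)*13^1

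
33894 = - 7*( - 4842 )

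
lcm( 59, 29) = 1711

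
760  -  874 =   -  114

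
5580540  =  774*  7210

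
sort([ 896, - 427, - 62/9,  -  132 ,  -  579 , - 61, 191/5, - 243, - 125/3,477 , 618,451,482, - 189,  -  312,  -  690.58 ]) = [ - 690.58, - 579, - 427, - 312, - 243, - 189, - 132,  -  61, - 125/3,-62/9,  191/5,451,477,482,618,  896]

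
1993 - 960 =1033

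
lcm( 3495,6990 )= 6990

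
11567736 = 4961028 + 6606708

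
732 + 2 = 734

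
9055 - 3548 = 5507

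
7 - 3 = 4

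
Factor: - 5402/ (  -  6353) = 2^1*37^1*73^1*6353^ ( -1) 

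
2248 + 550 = 2798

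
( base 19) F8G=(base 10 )5583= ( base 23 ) ach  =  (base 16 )15cf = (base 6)41503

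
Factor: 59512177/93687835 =5^(-1 )*  29^( - 1)*53^( - 1 )*73^( - 1 ) * 167^ ( - 1)* 443^1*134339^1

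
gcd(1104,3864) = 552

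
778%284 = 210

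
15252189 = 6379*2391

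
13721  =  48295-34574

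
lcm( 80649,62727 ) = 564543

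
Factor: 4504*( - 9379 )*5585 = -2^3*5^1*83^1*113^1*563^1*1117^1 =- 235927244360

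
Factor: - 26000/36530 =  - 200/281 = -2^3*5^2 * 281^( - 1)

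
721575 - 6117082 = - 5395507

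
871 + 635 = 1506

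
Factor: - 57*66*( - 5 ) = 18810= 2^1  *3^2*5^1*11^1*19^1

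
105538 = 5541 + 99997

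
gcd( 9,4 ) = 1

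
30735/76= 404 + 31/76 = 404.41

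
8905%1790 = 1745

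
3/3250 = 3/3250 = 0.00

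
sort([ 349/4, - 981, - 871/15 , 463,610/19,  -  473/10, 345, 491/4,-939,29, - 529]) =[-981,-939, -529 , - 871/15,-473/10,29  ,  610/19, 349/4,491/4, 345, 463]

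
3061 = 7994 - 4933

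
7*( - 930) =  - 6510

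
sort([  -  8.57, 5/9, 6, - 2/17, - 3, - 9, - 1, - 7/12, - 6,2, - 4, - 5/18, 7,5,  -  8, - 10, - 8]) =[  -  10  ,-9,-8.57, -8, - 8, - 6, - 4, -3, - 1, - 7/12, - 5/18,-2/17,5/9, 2, 5, 6 , 7] 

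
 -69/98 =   -  1 + 29/98=-  0.70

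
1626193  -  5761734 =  - 4135541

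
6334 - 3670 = 2664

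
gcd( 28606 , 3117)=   1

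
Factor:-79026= -2^1*3^1 * 13171^1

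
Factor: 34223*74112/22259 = 2^7*3^1*7^1 * 193^1*4889^1*22259^( - 1) =2536334976/22259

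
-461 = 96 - 557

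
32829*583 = 19139307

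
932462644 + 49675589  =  982138233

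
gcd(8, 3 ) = 1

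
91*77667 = 7067697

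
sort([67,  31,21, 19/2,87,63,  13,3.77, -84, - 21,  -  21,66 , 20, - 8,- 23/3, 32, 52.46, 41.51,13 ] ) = [ - 84, - 21,-21,-8, - 23/3,3.77,19/2,13,13,20,21,  31,32,41.51,52.46 , 63,66, 67,  87 ] 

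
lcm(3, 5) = 15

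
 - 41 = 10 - 51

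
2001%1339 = 662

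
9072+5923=14995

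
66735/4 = 66735/4 = 16683.75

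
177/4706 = 177/4706 = 0.04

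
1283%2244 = 1283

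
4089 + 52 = 4141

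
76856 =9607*8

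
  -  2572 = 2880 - 5452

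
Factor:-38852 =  - 2^2*11^1*883^1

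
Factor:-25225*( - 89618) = 2^1*5^2*1009^1*44809^1 = 2260614050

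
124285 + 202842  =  327127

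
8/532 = 2/133 = 0.02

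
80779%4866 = 2923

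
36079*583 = 21034057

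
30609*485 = 14845365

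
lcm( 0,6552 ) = 0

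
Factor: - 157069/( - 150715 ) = 5^ ( - 1)*11^1 * 43^ ( - 1)*109^1 * 131^1 * 701^( - 1)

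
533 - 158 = 375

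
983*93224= 91639192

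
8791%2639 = 874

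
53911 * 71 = 3827681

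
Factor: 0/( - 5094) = 0^1 = 0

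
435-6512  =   - 6077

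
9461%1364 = 1277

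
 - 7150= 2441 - 9591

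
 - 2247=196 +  - 2443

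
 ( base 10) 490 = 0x1ea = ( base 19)16f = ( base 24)KA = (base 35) e0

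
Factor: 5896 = 2^3*11^1*67^1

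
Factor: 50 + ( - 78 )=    - 2^2*7^1 =- 28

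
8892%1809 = 1656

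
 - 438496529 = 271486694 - 709983223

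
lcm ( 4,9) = 36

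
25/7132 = 25/7132 = 0.00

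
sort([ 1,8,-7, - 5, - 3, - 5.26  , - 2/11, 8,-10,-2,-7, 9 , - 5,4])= [-10,-7,-7, -5.26,-5, - 5, -3,-2, - 2/11,1,4, 8,8, 9] 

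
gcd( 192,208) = 16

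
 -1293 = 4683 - 5976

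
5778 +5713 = 11491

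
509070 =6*84845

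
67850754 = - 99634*( - 681 ) 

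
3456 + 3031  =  6487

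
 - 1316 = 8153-9469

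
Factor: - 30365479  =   - 173^1*175523^1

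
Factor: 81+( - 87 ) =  - 6 = - 2^1 * 3^1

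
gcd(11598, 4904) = 2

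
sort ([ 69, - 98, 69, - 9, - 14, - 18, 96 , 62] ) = [  -  98, - 18, - 14, - 9,62, 69, 69,96]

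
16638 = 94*177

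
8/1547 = 8/1547 = 0.01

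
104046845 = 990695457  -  886648612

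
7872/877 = 7872/877= 8.98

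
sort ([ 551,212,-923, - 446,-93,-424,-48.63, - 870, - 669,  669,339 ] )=[- 923 , - 870,  -  669, - 446, - 424, - 93,-48.63,212,339, 551, 669]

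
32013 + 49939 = 81952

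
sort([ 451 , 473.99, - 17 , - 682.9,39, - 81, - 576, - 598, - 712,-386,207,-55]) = [ - 712, - 682.9, - 598, - 576, - 386,- 81, - 55,-17,39,207, 451,473.99 ]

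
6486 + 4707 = 11193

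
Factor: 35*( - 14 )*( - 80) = 2^5*5^2*7^2= 39200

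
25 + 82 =107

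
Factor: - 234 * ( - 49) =2^1*3^2*7^2*13^1 = 11466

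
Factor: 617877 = 3^2 * 13^1 *5281^1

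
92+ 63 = 155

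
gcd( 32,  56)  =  8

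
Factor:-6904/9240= - 3^( - 1)*5^( - 1) * 7^(-1 )*11^( - 1)*863^1 = - 863/1155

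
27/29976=9/9992=0.00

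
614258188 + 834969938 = 1449228126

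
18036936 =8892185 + 9144751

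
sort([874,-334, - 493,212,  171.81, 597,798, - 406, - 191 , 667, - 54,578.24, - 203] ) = [ -493, - 406, - 334,- 203, - 191, - 54,171.81, 212,578.24,597, 667,798,874 ]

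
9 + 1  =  10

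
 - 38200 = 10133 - 48333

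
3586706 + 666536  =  4253242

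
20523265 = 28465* 721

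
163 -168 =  - 5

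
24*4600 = 110400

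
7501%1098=913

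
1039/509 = 2+21/509 = 2.04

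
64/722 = 32/361 = 0.09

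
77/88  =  7/8  =  0.88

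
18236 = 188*97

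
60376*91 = 5494216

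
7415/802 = 7415/802 = 9.25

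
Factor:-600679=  - 59^1*10181^1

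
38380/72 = 9595/18 = 533.06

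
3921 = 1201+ 2720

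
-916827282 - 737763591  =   - 1654590873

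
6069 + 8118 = 14187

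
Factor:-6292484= - 2^2*11^2* 13001^1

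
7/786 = 7/786 = 0.01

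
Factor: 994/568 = 2^( - 2 )*7^1 =7/4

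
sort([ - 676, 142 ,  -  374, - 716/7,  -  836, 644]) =[  -  836,-676, - 374,-716/7, 142, 644 ]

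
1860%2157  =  1860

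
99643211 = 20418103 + 79225108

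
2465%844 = 777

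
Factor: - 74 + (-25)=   -  3^2 *11^1 = -99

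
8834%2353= 1775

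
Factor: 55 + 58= 113^1 = 113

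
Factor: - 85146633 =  - 3^4*11^1*13^1 * 7351^1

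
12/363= 4/121 = 0.03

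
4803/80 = 4803/80 = 60.04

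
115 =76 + 39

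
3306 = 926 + 2380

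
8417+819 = 9236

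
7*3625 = 25375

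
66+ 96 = 162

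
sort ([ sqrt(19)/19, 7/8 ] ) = [sqrt( 19 )/19, 7/8 ] 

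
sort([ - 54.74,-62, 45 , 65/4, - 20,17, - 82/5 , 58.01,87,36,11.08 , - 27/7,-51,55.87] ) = [  -  62, - 54.74, - 51, - 20, - 82/5,  -  27/7,  11.08, 65/4,17 , 36,45 , 55.87,58.01,87 ]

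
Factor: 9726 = 2^1*3^1*1621^1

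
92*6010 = 552920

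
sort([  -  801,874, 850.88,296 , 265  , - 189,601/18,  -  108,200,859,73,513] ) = [ - 801, - 189,-108, 601/18,73, 200,  265, 296,513,850.88,859,874]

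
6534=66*99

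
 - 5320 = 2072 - 7392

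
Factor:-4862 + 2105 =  - 2757 = - 3^1 *919^1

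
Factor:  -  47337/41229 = - 31/27 =-3^( -3)*31^1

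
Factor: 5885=5^1*  11^1*107^1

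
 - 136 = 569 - 705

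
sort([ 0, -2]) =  [-2, 0]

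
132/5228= 33/1307 = 0.03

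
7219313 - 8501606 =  - 1282293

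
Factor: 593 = 593^1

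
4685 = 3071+1614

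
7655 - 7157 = 498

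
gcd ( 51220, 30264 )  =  52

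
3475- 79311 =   -  75836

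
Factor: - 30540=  - 2^2*3^1*5^1*509^1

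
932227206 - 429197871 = 503029335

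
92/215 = 92/215 = 0.43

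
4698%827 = 563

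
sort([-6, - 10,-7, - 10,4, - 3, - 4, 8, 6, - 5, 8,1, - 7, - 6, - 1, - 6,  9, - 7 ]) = [ - 10, - 10 , - 7 , - 7,-7, - 6, - 6, - 6 , - 5, - 4, - 3, - 1,1 , 4, 6,8,8  ,  9]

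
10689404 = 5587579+5101825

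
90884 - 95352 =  - 4468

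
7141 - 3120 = 4021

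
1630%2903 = 1630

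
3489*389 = 1357221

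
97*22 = 2134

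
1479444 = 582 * 2542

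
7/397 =7/397 = 0.02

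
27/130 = 27/130  =  0.21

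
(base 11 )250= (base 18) G9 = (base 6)1213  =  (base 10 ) 297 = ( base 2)100101001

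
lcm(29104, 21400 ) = 727600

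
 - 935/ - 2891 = 935/2891 =0.32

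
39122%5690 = 4982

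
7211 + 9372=16583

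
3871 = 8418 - 4547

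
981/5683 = 981/5683=0.17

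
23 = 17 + 6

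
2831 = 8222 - 5391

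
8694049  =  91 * 95539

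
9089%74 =61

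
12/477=4/159 = 0.03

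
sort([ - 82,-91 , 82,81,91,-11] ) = [ - 91, - 82,  -  11,81, 82,  91]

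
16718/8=8359/4 = 2089.75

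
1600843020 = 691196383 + 909646637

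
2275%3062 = 2275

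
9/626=9/626 = 0.01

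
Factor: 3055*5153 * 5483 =5^1*13^1* 47^1*5153^1 * 5483^1=86315661445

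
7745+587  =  8332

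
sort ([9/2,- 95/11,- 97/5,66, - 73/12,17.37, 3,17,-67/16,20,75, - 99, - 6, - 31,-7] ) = [  -  99, - 31, -97/5, - 95/11,-7 ,  -  73/12, - 6,  -  67/16,3,9/2, 17,17.37,20,66, 75 ]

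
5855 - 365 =5490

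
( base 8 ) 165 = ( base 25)4H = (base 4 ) 1311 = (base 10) 117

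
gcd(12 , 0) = 12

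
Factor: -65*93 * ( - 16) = 96720 = 2^4*3^1* 5^1 * 13^1 *31^1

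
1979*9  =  17811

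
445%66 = 49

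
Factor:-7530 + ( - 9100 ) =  - 16630 = -2^1*5^1*1663^1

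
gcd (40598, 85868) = 2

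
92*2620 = 241040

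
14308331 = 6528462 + 7779869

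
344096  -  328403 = 15693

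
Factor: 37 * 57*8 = 2^3*3^1*19^1*37^1 = 16872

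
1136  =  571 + 565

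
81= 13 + 68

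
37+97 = 134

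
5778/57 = 101 + 7/19 = 101.37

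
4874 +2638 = 7512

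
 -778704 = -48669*16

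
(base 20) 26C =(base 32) T4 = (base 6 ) 4152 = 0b1110100100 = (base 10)932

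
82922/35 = 2369+1/5 = 2369.20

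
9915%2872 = 1299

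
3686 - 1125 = 2561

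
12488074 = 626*19949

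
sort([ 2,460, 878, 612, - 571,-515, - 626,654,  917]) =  [ - 626, - 571, - 515, 2,460 , 612, 654,878,917] 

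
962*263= 253006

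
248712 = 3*82904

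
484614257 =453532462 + 31081795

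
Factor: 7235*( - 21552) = - 2^4*3^1*5^1*449^1*1447^1 = - 155928720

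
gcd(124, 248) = 124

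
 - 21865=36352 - 58217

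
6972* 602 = 4197144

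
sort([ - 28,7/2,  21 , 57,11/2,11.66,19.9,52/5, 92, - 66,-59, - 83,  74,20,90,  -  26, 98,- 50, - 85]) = [-85, - 83, - 66,  -  59,- 50 ,  -  28, - 26,  7/2, 11/2, 52/5,  11.66 , 19.9, 20,21,57, 74,90, 92,98 ] 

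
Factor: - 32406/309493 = -2^1*3^1 * 11^1*491^1*309493^( - 1)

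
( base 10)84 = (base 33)2i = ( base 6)220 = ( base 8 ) 124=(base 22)3I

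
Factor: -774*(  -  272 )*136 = 28631808 =2^8*3^2*17^2*43^1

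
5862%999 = 867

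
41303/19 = 41303/19=2173.84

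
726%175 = 26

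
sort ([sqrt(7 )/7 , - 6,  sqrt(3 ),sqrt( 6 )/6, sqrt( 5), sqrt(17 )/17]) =[ -6, sqrt(17 )/17, sqrt( 7 ) /7, sqrt( 6 )/6,sqrt (3), sqrt(5 ) ]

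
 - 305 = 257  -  562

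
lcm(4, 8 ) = 8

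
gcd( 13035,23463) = 2607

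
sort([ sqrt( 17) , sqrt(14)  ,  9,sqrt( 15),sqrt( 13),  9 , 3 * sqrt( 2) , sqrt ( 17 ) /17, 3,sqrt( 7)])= [ sqrt( 17)/17, sqrt( 7),  3, sqrt( 13), sqrt( 14) , sqrt (15),sqrt( 17 ),3*sqrt(2 ), 9, 9]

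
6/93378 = 1/15563 = 0.00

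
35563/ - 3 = - 11855+ 2/3=-11854.33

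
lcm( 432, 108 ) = 432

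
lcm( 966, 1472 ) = 30912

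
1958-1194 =764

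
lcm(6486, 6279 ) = 590226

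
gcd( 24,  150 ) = 6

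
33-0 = 33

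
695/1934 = 695/1934= 0.36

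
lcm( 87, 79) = 6873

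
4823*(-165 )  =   - 795795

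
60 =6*10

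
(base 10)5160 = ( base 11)3971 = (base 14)1C48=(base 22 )aec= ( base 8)12050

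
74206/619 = 74206/619 = 119.88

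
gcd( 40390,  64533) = 7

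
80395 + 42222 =122617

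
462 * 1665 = 769230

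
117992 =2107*56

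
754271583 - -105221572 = 859493155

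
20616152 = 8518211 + 12097941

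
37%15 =7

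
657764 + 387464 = 1045228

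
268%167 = 101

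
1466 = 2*733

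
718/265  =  2+188/265=2.71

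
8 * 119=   952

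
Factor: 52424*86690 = 2^4*5^1*6553^1*8669^1 = 4544636560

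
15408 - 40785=  -  25377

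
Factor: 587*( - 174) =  - 2^1*3^1*29^1*587^1 = - 102138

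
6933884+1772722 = 8706606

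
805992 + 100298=906290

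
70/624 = 35/312 = 0.11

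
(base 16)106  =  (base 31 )8E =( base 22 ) BK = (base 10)262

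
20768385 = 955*21747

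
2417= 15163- 12746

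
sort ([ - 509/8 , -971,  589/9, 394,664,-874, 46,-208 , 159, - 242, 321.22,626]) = [-971,  -  874,  -  242,- 208,-509/8,  46, 589/9,159,321.22, 394, 626,  664] 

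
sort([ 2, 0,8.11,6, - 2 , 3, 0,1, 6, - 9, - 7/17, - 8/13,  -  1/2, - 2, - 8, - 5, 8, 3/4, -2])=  [ - 9,- 8,-5, - 2 ,  -  2, -2, - 8/13, - 1/2, - 7/17, 0,  0,3/4,1,  2,3,  6, 6, 8,  8.11]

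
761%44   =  13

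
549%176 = 21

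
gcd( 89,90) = 1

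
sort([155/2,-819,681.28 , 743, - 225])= [ - 819, - 225, 155/2, 681.28, 743 ]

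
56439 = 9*6271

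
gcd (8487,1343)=1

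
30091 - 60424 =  - 30333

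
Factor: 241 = 241^1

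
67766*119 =8064154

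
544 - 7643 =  - 7099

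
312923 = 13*24071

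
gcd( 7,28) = 7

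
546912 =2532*216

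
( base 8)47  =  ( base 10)39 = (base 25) 1E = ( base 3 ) 1110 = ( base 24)1F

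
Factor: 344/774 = 2^2  *  3^( - 2 ) = 4/9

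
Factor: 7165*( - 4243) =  - 5^1*1433^1*4243^1 = -30401095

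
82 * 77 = 6314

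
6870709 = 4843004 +2027705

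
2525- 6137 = -3612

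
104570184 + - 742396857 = -637826673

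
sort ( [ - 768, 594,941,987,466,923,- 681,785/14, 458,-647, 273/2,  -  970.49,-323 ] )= [ - 970.49,  -  768, - 681, - 647, - 323,785/14,273/2,458,  466, 594, 923,941,  987 ] 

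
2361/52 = 45 + 21/52 = 45.40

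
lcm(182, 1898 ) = 13286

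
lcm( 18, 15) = 90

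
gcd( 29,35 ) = 1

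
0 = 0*54347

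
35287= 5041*7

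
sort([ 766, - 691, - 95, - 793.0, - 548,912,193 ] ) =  [-793.0, - 691, - 548,-95,193, 766,912 ]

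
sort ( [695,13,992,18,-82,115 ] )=[ - 82 , 13 , 18, 115, 695,992] 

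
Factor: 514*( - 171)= - 2^1 * 3^2*19^1*257^1 = - 87894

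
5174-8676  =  - 3502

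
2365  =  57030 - 54665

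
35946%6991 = 991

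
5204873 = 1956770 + 3248103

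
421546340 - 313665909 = 107880431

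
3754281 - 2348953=1405328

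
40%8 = 0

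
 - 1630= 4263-5893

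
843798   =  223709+620089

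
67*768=51456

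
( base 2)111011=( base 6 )135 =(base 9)65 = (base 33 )1q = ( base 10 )59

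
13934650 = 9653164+4281486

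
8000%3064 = 1872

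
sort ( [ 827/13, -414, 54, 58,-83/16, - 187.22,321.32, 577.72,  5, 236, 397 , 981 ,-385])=[ - 414, - 385 ,-187.22,-83/16,  5, 54, 58,827/13,  236, 321.32, 397, 577.72, 981]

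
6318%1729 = 1131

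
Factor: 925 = 5^2*37^1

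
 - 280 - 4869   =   - 5149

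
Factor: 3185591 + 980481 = 2^3 * 520759^1 =4166072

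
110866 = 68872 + 41994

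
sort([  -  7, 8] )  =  [  -  7, 8]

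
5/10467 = 5/10467 = 0.00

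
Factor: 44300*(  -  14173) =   -  627863900 = - 2^2*5^2*443^1*14173^1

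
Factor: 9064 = 2^3*11^1*103^1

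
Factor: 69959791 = 11^1*6359981^1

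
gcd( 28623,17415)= 3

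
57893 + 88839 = 146732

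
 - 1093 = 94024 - 95117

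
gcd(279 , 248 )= 31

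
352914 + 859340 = 1212254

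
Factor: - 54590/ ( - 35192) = 515/332 =2^( - 2)*5^1*83^(-1)*103^1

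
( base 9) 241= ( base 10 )199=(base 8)307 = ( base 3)21101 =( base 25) 7o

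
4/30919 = 4/30919 = 0.00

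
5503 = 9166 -3663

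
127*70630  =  8970010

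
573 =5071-4498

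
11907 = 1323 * 9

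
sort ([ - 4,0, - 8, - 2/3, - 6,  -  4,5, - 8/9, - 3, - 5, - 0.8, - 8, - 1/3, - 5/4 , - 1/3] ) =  [ - 8, - 8, - 6 , - 5, - 4,- 4, - 3, - 5/4, - 8/9,-0.8,-2/3, - 1/3, - 1/3,  0  ,  5 ]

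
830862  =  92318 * 9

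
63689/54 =63689/54 = 1179.43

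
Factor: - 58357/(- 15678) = 67/18 = 2^(-1) * 3^ (-2)*67^1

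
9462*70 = 662340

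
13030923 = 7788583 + 5242340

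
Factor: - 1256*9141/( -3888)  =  478379/162 = 2^( - 1)*3^( - 4) * 11^1*157^1*277^1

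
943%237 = 232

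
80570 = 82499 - 1929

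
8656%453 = 49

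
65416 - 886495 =-821079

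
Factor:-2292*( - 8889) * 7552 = 2^9 *3^2*59^1*191^1*2963^1= 153861336576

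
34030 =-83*( - 410)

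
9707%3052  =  551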